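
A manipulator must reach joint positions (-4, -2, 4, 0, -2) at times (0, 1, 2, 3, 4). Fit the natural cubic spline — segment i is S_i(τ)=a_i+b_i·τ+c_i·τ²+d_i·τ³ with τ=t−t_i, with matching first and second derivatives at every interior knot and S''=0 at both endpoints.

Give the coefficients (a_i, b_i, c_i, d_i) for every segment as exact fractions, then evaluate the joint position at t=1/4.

Δ: Δ0=2, Δ1=6, Δ2=-4, Δ3=-2
row 1: diag=4, rhs=24; c'=1/4, d'=6
row 2: denom=4−1·1/4=15/4; d'=(-60−1·6)/(15/4)=-88/5
row 3: denom=4−1·4/15=56/15; d'=(12−1·-88/5)/(56/15)=111/14
back: M3=111/14
back: M2=-88/5−4/15·111/14=-138/7
back: M1=6−1/4·-138/7=153/14
M: M0=0, M1=153/14, M2=-138/7, M3=111/14, M4=0
seg 0: a=-4, c=M0/2=0, d=(M1−M0)/(6·1)=51/28, b=Δ0−h0·(2M0+M1)/6=5/28
seg 1: a=-2, c=M1/2=153/28, d=(M2−M1)/(6·1)=-143/28, b=Δ1−h1·(2M1+M2)/6=79/14
seg 2: a=4, c=M2/2=-69/7, d=(M3−M2)/(6·1)=129/28, b=Δ2−h2·(2M2+M3)/6=5/4
seg 3: a=0, c=M3/2=111/28, d=(M4−M3)/(6·1)=-37/28, b=Δ3−h3·(2M3+M4)/6=-65/14
t_q=1/4 → seg 0, τ=1/4; S=-4+5/28·τ+0·τ²+51/28·τ³=-7037/1792

  seg 0: a=-4 b=5/28 c=0 d=51/28
  seg 1: a=-2 b=79/14 c=153/28 d=-143/28
  seg 2: a=4 b=5/4 c=-69/7 d=129/28
  seg 3: a=0 b=-65/14 c=111/28 d=-37/28
S(1/4) = -7037/1792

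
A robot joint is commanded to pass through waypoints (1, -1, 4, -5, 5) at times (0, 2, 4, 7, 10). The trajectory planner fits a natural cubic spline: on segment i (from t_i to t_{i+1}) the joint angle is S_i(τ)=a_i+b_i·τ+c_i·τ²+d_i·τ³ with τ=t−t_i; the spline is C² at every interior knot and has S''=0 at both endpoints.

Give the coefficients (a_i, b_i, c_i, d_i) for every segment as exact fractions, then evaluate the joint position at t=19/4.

Δ: Δ0=-1, Δ1=5/2, Δ2=-3, Δ3=10/3
row 1: diag=8, rhs=21; c'=1/4, d'=21/8
row 2: denom=10−2·1/4=19/2; d'=(-33−2·21/8)/(19/2)=-153/38
row 3: denom=12−3·6/19=210/19; d'=(38−3·-153/38)/(210/19)=1903/420
back: M3=1903/420
back: M2=-153/38−6/19·1903/420=-191/35
back: M1=21/8−1/4·-191/35=1117/280
M: M0=0, M1=1117/280, M2=-191/35, M3=1903/420, M4=0
seg 0: a=1, c=M0/2=0, d=(M1−M0)/(6·2)=1117/3360, b=Δ0−h0·(2M0+M1)/6=-1957/840
seg 1: a=-1, c=M1/2=1117/560, d=(M2−M1)/(6·2)=-529/672, b=Δ1−h1·(2M1+M2)/6=697/420
seg 2: a=4, c=M2/2=-191/70, d=(M3−M2)/(6·3)=839/1512, b=Δ2−h2·(2M2+M3)/6=23/120
seg 3: a=-5, c=M3/2=1903/840, d=(M4−M3)/(6·3)=-1903/7560, b=Δ3−h3·(2M3+M4)/6=-503/420
t_q=19/4 → seg 2, τ=3/4; S=4+23/120·τ+-191/70·τ²+839/1512·τ³=50947/17920

  seg 0: a=1 b=-1957/840 c=0 d=1117/3360
  seg 1: a=-1 b=697/420 c=1117/560 d=-529/672
  seg 2: a=4 b=23/120 c=-191/70 d=839/1512
  seg 3: a=-5 b=-503/420 c=1903/840 d=-1903/7560
S(19/4) = 50947/17920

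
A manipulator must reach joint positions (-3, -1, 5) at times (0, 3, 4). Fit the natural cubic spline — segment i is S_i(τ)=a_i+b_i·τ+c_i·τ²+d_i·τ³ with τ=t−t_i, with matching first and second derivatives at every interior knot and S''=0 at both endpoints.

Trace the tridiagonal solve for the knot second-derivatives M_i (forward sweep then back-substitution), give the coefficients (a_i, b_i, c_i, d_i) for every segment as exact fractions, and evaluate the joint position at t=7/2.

  seg 0: a=-3 b=-4/3 c=0 d=2/9
  seg 1: a=-1 b=14/3 c=2 d=-2/3
S(7/2) = 7/4

Δ: Δ0=2/3, Δ1=6
row 1: diag=8, rhs=32; c'=1/8, d'=4
back: M1=4
M: M0=0, M1=4, M2=0
seg 0: a=-3, c=M0/2=0, d=(M1−M0)/(6·3)=2/9, b=Δ0−h0·(2M0+M1)/6=-4/3
seg 1: a=-1, c=M1/2=2, d=(M2−M1)/(6·1)=-2/3, b=Δ1−h1·(2M1+M2)/6=14/3
t_q=7/2 → seg 1, τ=1/2; S=-1+14/3·τ+2·τ²+-2/3·τ³=7/4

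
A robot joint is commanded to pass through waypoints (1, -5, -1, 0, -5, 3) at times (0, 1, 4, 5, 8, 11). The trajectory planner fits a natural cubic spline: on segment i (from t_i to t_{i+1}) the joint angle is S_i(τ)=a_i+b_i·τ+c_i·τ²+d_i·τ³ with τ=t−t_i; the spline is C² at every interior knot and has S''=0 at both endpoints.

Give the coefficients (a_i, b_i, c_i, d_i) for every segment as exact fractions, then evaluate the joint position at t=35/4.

  seg 0: a=1 b=-3678/521 c=0 d=552/521
  seg 1: a=-5 b=-2022/521 c=1656/521 d=-6754/14067
  seg 2: a=-1 b=1160/521 c=-1786/1563 d=-131/1563
  seg 3: a=0 b=-485/1563 c=-2179/1563 d=4417/14067
  seg 4: a=-5 b=-308/1563 c=746/521 d=-746/4689
S(35/4) = -73515/16672

Δ: Δ0=-6, Δ1=4/3, Δ2=1, Δ3=-5/3, Δ4=8/3
row 1: diag=8, rhs=44; c'=3/8, d'=11/2
row 2: denom=8−3·3/8=55/8; d'=(-2−3·11/2)/(55/8)=-148/55
row 3: denom=8−1·8/55=432/55; d'=(-16−1·-148/55)/(432/55)=-61/36
row 4: denom=12−3·55/144=521/48; d'=(26−3·-61/36)/(521/48)=1492/521
back: M4=1492/521
back: M3=-61/36−55/144·1492/521=-4358/1563
back: M2=-148/55−8/55·-4358/1563=-3572/1563
back: M1=11/2−3/8·-3572/1563=3312/521
M: M0=0, M1=3312/521, M2=-3572/1563, M3=-4358/1563, M4=1492/521, M5=0
seg 0: a=1, c=M0/2=0, d=(M1−M0)/(6·1)=552/521, b=Δ0−h0·(2M0+M1)/6=-3678/521
seg 1: a=-5, c=M1/2=1656/521, d=(M2−M1)/(6·3)=-6754/14067, b=Δ1−h1·(2M1+M2)/6=-2022/521
seg 2: a=-1, c=M2/2=-1786/1563, d=(M3−M2)/(6·1)=-131/1563, b=Δ2−h2·(2M2+M3)/6=1160/521
seg 3: a=0, c=M3/2=-2179/1563, d=(M4−M3)/(6·3)=4417/14067, b=Δ3−h3·(2M3+M4)/6=-485/1563
seg 4: a=-5, c=M4/2=746/521, d=(M5−M4)/(6·3)=-746/4689, b=Δ4−h4·(2M4+M5)/6=-308/1563
t_q=35/4 → seg 4, τ=3/4; S=-5+-308/1563·τ+746/521·τ²+-746/4689·τ³=-73515/16672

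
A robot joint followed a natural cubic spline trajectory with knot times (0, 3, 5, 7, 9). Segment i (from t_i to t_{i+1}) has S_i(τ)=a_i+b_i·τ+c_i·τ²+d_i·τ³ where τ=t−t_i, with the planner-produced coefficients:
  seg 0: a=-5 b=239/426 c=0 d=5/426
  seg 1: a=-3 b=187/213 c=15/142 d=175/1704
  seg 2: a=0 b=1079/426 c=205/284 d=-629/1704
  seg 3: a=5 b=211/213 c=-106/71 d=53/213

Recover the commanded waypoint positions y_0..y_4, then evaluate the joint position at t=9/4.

y_0=-5 y_1=-3 y_2=0 y_3=5 y_4=3
S(9/4) = -32753/9088

y_0 = S_0(0) = a_0 = -5
y_1 = S_1(0) = a_1 = -3
y_2 = S_2(0) = a_2 = 0
y_3 = S_3(0) = a_3 = 5
y_4 = S_3(2) = 3
t_q=9/4 is in segment 0 (τ=9/4); S_0(τ)=-32753/9088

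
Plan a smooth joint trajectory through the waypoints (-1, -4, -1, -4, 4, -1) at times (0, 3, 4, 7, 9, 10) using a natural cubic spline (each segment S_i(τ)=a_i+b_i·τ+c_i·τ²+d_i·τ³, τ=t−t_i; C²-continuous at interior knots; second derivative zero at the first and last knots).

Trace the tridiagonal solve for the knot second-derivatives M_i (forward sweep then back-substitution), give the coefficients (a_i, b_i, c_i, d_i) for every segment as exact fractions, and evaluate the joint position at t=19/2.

Δ: Δ0=-1, Δ1=3, Δ2=-1, Δ3=4, Δ4=-5
row 1: diag=8, rhs=24; c'=1/8, d'=3
row 2: denom=8−1·1/8=63/8; d'=(-24−1·3)/(63/8)=-24/7
row 3: denom=10−3·8/21=62/7; d'=(30−3·-24/7)/(62/7)=141/31
row 4: denom=6−2·7/31=172/31; d'=(-54−2·141/31)/(172/31)=-489/43
back: M4=-489/43
back: M3=141/31−7/31·-489/43=306/43
back: M2=-24/7−8/21·306/43=-264/43
back: M1=3−1/8·-264/43=162/43
M: M0=0, M1=162/43, M2=-264/43, M3=306/43, M4=-489/43, M5=0
seg 0: a=-1, c=M0/2=0, d=(M1−M0)/(6·3)=9/43, b=Δ0−h0·(2M0+M1)/6=-124/43
seg 1: a=-4, c=M1/2=81/43, d=(M2−M1)/(6·1)=-71/43, b=Δ1−h1·(2M1+M2)/6=119/43
seg 2: a=-1, c=M2/2=-132/43, d=(M3−M2)/(6·3)=95/129, b=Δ2−h2·(2M2+M3)/6=68/43
seg 3: a=-4, c=M3/2=153/43, d=(M4−M3)/(6·2)=-265/172, b=Δ3−h3·(2M3+M4)/6=131/43
seg 4: a=4, c=M4/2=-489/86, d=(M5−M4)/(6·1)=163/86, b=Δ4−h4·(2M4+M5)/6=-52/43
t_q=19/2 → seg 4, τ=1/2; S=4+-52/43·τ+-489/86·τ²+163/86·τ³=1521/688

  seg 0: a=-1 b=-124/43 c=0 d=9/43
  seg 1: a=-4 b=119/43 c=81/43 d=-71/43
  seg 2: a=-1 b=68/43 c=-132/43 d=95/129
  seg 3: a=-4 b=131/43 c=153/43 d=-265/172
  seg 4: a=4 b=-52/43 c=-489/86 d=163/86
S(19/2) = 1521/688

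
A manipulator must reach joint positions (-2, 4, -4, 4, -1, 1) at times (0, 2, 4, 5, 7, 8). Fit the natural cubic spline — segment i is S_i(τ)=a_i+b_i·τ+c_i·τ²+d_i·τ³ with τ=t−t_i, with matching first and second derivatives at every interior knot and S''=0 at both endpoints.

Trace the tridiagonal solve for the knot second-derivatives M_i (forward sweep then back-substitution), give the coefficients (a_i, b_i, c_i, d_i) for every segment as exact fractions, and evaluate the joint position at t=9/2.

  seg 0: a=-2 b=2127/340 c=0 d=-1107/1360
  seg 1: a=4 b=-597/170 c=-3321/680 d=631/272
  seg 2: a=-4 b=1629/340 c=768/85 d=-1981/340
  seg 3: a=4 b=183/34 c=-2871/340 d=1531/680
  seg 4: a=-1 b=-117/85 c=861/170 d=-287/170
S(9/2) = -201/2720

Δ: Δ0=3, Δ1=-4, Δ2=8, Δ3=-5/2, Δ4=2
row 1: diag=8, rhs=-42; c'=1/4, d'=-21/4
row 2: denom=6−2·1/4=11/2; d'=(72−2·-21/4)/(11/2)=15
row 3: denom=6−1·2/11=64/11; d'=(-63−1·15)/(64/11)=-429/32
row 4: denom=6−2·11/32=85/16; d'=(27−2·-429/32)/(85/16)=861/85
back: M4=861/85
back: M3=-429/32−11/32·861/85=-2871/170
back: M2=15−2/11·-2871/170=1536/85
back: M1=-21/4−1/4·1536/85=-3321/340
M: M0=0, M1=-3321/340, M2=1536/85, M3=-2871/170, M4=861/85, M5=0
seg 0: a=-2, c=M0/2=0, d=(M1−M0)/(6·2)=-1107/1360, b=Δ0−h0·(2M0+M1)/6=2127/340
seg 1: a=4, c=M1/2=-3321/680, d=(M2−M1)/(6·2)=631/272, b=Δ1−h1·(2M1+M2)/6=-597/170
seg 2: a=-4, c=M2/2=768/85, d=(M3−M2)/(6·1)=-1981/340, b=Δ2−h2·(2M2+M3)/6=1629/340
seg 3: a=4, c=M3/2=-2871/340, d=(M4−M3)/(6·2)=1531/680, b=Δ3−h3·(2M3+M4)/6=183/34
seg 4: a=-1, c=M4/2=861/170, d=(M5−M4)/(6·1)=-287/170, b=Δ4−h4·(2M4+M5)/6=-117/85
t_q=9/2 → seg 2, τ=1/2; S=-4+1629/340·τ+768/85·τ²+-1981/340·τ³=-201/2720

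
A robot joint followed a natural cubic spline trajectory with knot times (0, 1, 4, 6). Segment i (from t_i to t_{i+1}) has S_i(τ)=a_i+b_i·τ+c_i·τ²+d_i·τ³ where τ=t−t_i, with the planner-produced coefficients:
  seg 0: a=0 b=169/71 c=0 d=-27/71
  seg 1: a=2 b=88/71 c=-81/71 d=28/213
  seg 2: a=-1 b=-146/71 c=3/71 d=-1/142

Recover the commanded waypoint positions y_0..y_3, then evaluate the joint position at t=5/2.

y_0=0 y_1=2 y_2=-1 y_3=-5
S(5/2) = 493/284

y_0 = S_0(0) = a_0 = 0
y_1 = S_1(0) = a_1 = 2
y_2 = S_2(0) = a_2 = -1
y_3 = S_2(2) = -5
t_q=5/2 is in segment 1 (τ=3/2); S_1(τ)=493/284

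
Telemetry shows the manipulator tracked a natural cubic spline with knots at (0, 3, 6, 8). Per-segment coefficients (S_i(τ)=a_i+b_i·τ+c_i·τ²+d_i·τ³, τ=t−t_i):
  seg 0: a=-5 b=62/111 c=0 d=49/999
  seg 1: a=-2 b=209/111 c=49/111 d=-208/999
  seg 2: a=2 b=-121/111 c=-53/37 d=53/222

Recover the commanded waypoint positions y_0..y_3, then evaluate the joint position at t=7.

y_0=-5 y_1=-2 y_2=2 y_3=-4
S(7) = -21/74

y_0 = S_0(0) = a_0 = -5
y_1 = S_1(0) = a_1 = -2
y_2 = S_2(0) = a_2 = 2
y_3 = S_2(2) = -4
t_q=7 is in segment 2 (τ=1); S_2(τ)=-21/74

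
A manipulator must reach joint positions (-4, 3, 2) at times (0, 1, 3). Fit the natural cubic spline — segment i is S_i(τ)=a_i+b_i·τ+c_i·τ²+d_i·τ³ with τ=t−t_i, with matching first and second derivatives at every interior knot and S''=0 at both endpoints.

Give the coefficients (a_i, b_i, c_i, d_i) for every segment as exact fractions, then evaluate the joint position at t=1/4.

Δ: Δ0=7, Δ1=-1/2
row 1: diag=6, rhs=-45; c'=1/3, d'=-15/2
back: M1=-15/2
M: M0=0, M1=-15/2, M2=0
seg 0: a=-4, c=M0/2=0, d=(M1−M0)/(6·1)=-5/4, b=Δ0−h0·(2M0+M1)/6=33/4
seg 1: a=3, c=M1/2=-15/4, d=(M2−M1)/(6·2)=5/8, b=Δ1−h1·(2M1+M2)/6=9/2
t_q=1/4 → seg 0, τ=1/4; S=-4+33/4·τ+0·τ²+-5/4·τ³=-501/256

  seg 0: a=-4 b=33/4 c=0 d=-5/4
  seg 1: a=3 b=9/2 c=-15/4 d=5/8
S(1/4) = -501/256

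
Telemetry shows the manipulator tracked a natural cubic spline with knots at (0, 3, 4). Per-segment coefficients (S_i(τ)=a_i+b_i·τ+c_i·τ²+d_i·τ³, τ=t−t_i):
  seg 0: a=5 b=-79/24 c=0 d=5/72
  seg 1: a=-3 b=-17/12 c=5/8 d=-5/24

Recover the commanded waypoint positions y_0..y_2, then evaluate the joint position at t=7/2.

y_0 = S_0(0) = a_0 = 5
y_1 = S_1(0) = a_1 = -3
y_2 = S_1(1) = -4
t_q=7/2 is in segment 1 (τ=1/2); S_1(τ)=-229/64

y_0=5 y_1=-3 y_2=-4
S(7/2) = -229/64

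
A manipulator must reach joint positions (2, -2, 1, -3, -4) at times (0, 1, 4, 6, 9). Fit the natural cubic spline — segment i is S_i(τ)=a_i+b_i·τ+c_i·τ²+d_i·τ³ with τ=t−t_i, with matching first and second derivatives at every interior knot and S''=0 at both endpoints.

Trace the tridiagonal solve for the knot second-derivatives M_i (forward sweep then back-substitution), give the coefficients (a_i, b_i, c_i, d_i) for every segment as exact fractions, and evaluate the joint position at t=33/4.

  seg 0: a=2 b=-1646/339 c=0 d=290/339
  seg 1: a=-2 b=-776/339 c=290/113 d=-1495/3051
  seg 2: a=1 b=-41/339 c=-625/339 d=613/1356
  seg 3: a=-3 b=-234/113 c=589/678 d=-589/6102
S(33/4) = -63075/14464

Δ: Δ0=-4, Δ1=1, Δ2=-2, Δ3=-1/3
row 1: diag=8, rhs=30; c'=3/8, d'=15/4
row 2: denom=10−3·3/8=71/8; d'=(-18−3·15/4)/(71/8)=-234/71
row 3: denom=10−2·16/71=678/71; d'=(10−2·-234/71)/(678/71)=589/339
back: M3=589/339
back: M2=-234/71−16/71·589/339=-1250/339
back: M1=15/4−3/8·-1250/339=580/113
M: M0=0, M1=580/113, M2=-1250/339, M3=589/339, M4=0
seg 0: a=2, c=M0/2=0, d=(M1−M0)/(6·1)=290/339, b=Δ0−h0·(2M0+M1)/6=-1646/339
seg 1: a=-2, c=M1/2=290/113, d=(M2−M1)/(6·3)=-1495/3051, b=Δ1−h1·(2M1+M2)/6=-776/339
seg 2: a=1, c=M2/2=-625/339, d=(M3−M2)/(6·2)=613/1356, b=Δ2−h2·(2M2+M3)/6=-41/339
seg 3: a=-3, c=M3/2=589/678, d=(M4−M3)/(6·3)=-589/6102, b=Δ3−h3·(2M3+M4)/6=-234/113
t_q=33/4 → seg 3, τ=9/4; S=-3+-234/113·τ+589/678·τ²+-589/6102·τ³=-63075/14464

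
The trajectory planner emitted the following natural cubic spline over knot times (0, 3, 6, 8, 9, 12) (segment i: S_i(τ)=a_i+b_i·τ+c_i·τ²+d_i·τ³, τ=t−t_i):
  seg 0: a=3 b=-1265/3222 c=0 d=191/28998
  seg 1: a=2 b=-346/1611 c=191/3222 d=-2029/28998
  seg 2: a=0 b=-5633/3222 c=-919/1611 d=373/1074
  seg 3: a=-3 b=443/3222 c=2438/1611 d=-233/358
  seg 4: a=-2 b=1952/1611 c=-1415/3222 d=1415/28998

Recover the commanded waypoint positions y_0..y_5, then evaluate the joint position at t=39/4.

y_0=3 y_1=2 y_2=0 y_3=-3 y_4=-2 y_5=-1
S(39/4) = -30191/22912

y_0 = S_0(0) = a_0 = 3
y_1 = S_1(0) = a_1 = 2
y_2 = S_2(0) = a_2 = 0
y_3 = S_3(0) = a_3 = -3
y_4 = S_4(0) = a_4 = -2
y_5 = S_4(3) = -1
t_q=39/4 is in segment 4 (τ=3/4); S_4(τ)=-30191/22912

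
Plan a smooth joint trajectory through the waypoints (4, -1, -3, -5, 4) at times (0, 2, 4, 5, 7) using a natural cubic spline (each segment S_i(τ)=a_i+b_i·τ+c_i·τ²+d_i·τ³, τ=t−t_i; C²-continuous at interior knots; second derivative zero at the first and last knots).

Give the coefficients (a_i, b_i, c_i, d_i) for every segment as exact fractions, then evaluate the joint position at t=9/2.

Δ: Δ0=-5/2, Δ1=-1, Δ2=-2, Δ3=9/2
row 1: diag=8, rhs=9; c'=1/4, d'=9/8
row 2: denom=6−2·1/4=11/2; d'=(-6−2·9/8)/(11/2)=-3/2
row 3: denom=6−1·2/11=64/11; d'=(39−1·-3/2)/(64/11)=891/128
back: M3=891/128
back: M2=-3/2−2/11·891/128=-177/64
back: M1=9/8−1/4·-177/64=465/256
M: M0=0, M1=465/256, M2=-177/64, M3=891/128, M4=0
seg 0: a=4, c=M0/2=0, d=(M1−M0)/(6·2)=155/1024, b=Δ0−h0·(2M0+M1)/6=-795/256
seg 1: a=-1, c=M1/2=465/512, d=(M2−M1)/(6·2)=-391/1024, b=Δ1−h1·(2M1+M2)/6=-165/128
seg 2: a=-3, c=M2/2=-177/128, d=(M3−M2)/(6·1)=415/256, b=Δ2−h2·(2M2+M3)/6=-573/256
seg 3: a=-5, c=M3/2=891/256, d=(M4−M3)/(6·2)=-297/512, b=Δ3−h3·(2M3+M4)/6=-9/64
t_q=9/2 → seg 2, τ=1/2; S=-3+-573/256·τ+-177/128·τ²+415/256·τ³=-8729/2048

  seg 0: a=4 b=-795/256 c=0 d=155/1024
  seg 1: a=-1 b=-165/128 c=465/512 d=-391/1024
  seg 2: a=-3 b=-573/256 c=-177/128 d=415/256
  seg 3: a=-5 b=-9/64 c=891/256 d=-297/512
S(9/2) = -8729/2048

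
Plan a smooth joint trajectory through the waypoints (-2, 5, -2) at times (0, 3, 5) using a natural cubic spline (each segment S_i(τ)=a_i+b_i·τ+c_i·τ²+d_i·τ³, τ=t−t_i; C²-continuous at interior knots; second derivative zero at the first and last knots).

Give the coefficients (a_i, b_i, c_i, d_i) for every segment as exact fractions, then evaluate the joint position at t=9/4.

  seg 0: a=-2 b=49/12 c=0 d=-7/36
  seg 1: a=5 b=-7/6 c=-7/4 d=7/24
S(9/4) = 1273/256

Δ: Δ0=7/3, Δ1=-7/2
row 1: diag=10, rhs=-35; c'=1/5, d'=-7/2
back: M1=-7/2
M: M0=0, M1=-7/2, M2=0
seg 0: a=-2, c=M0/2=0, d=(M1−M0)/(6·3)=-7/36, b=Δ0−h0·(2M0+M1)/6=49/12
seg 1: a=5, c=M1/2=-7/4, d=(M2−M1)/(6·2)=7/24, b=Δ1−h1·(2M1+M2)/6=-7/6
t_q=9/4 → seg 0, τ=9/4; S=-2+49/12·τ+0·τ²+-7/36·τ³=1273/256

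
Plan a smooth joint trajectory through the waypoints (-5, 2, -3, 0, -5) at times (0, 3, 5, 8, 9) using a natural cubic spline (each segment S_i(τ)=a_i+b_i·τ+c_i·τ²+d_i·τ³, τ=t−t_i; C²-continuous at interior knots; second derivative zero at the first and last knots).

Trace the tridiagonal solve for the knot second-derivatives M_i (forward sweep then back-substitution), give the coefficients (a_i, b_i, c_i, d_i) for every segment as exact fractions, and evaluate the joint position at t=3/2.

  seg 0: a=-5 b=1925/452 c=0 d=-2611/12204
  seg 1: a=2 b=-343/226 c=-2611/1356 d=1945/2712
  seg 2: a=-3 b=-208/339 c=806/339 d=-1871/3051
  seg 3: a=0 b=-985/339 c=-355/113 d=355/339
S(3/2) = 2409/3616

Δ: Δ0=7/3, Δ1=-5/2, Δ2=1, Δ3=-5
row 1: diag=10, rhs=-29; c'=1/5, d'=-29/10
row 2: denom=10−2·1/5=48/5; d'=(21−2·-29/10)/(48/5)=67/24
row 3: denom=8−3·5/16=113/16; d'=(-36−3·67/24)/(113/16)=-710/113
back: M3=-710/113
back: M2=67/24−5/16·-710/113=1612/339
back: M1=-29/10−1/5·1612/339=-2611/678
M: M0=0, M1=-2611/678, M2=1612/339, M3=-710/113, M4=0
seg 0: a=-5, c=M0/2=0, d=(M1−M0)/(6·3)=-2611/12204, b=Δ0−h0·(2M0+M1)/6=1925/452
seg 1: a=2, c=M1/2=-2611/1356, d=(M2−M1)/(6·2)=1945/2712, b=Δ1−h1·(2M1+M2)/6=-343/226
seg 2: a=-3, c=M2/2=806/339, d=(M3−M2)/(6·3)=-1871/3051, b=Δ2−h2·(2M2+M3)/6=-208/339
seg 3: a=0, c=M3/2=-355/113, d=(M4−M3)/(6·1)=355/339, b=Δ3−h3·(2M3+M4)/6=-985/339
t_q=3/2 → seg 0, τ=3/2; S=-5+1925/452·τ+0·τ²+-2611/12204·τ³=2409/3616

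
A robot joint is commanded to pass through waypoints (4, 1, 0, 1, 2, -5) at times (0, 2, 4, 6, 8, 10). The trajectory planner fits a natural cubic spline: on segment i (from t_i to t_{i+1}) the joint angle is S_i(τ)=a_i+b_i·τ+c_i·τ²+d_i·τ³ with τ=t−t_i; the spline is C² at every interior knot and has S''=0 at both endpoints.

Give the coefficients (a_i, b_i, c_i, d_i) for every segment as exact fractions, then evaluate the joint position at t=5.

  seg 0: a=4 b=-717/418 c=0 d=45/836
  seg 1: a=1 b=-447/418 c=135/418 d=-4/209
  seg 2: a=0 b=-3/418 c=87/418 d=1/44
  seg 3: a=1 b=459/418 c=72/209 d=-269/836
  seg 4: a=2 b=-579/418 c=-663/418 d=221/836
S(5) = 17/76

Δ: Δ0=-3/2, Δ1=-1/2, Δ2=1/2, Δ3=1/2, Δ4=-7/2
row 1: diag=8, rhs=6; c'=1/4, d'=3/4
row 2: denom=8−2·1/4=15/2; d'=(6−2·3/4)/(15/2)=3/5
row 3: denom=8−2·4/15=112/15; d'=(0−2·3/5)/(112/15)=-9/56
row 4: denom=8−2·15/56=209/28; d'=(-24−2·-9/56)/(209/28)=-663/209
back: M4=-663/209
back: M3=-9/56−15/56·-663/209=144/209
back: M2=3/5−4/15·144/209=87/209
back: M1=3/4−1/4·87/209=135/209
M: M0=0, M1=135/209, M2=87/209, M3=144/209, M4=-663/209, M5=0
seg 0: a=4, c=M0/2=0, d=(M1−M0)/(6·2)=45/836, b=Δ0−h0·(2M0+M1)/6=-717/418
seg 1: a=1, c=M1/2=135/418, d=(M2−M1)/(6·2)=-4/209, b=Δ1−h1·(2M1+M2)/6=-447/418
seg 2: a=0, c=M2/2=87/418, d=(M3−M2)/(6·2)=1/44, b=Δ2−h2·(2M2+M3)/6=-3/418
seg 3: a=1, c=M3/2=72/209, d=(M4−M3)/(6·2)=-269/836, b=Δ3−h3·(2M3+M4)/6=459/418
seg 4: a=2, c=M4/2=-663/418, d=(M5−M4)/(6·2)=221/836, b=Δ4−h4·(2M4+M5)/6=-579/418
t_q=5 → seg 2, τ=1; S=0+-3/418·τ+87/418·τ²+1/44·τ³=17/76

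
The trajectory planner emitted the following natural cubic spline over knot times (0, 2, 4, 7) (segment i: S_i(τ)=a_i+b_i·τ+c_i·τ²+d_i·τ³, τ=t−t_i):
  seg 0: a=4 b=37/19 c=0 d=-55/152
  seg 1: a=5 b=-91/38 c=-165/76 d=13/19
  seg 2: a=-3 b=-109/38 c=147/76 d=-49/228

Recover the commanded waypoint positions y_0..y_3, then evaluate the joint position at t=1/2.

y_0 = S_0(0) = a_0 = 4
y_1 = S_1(0) = a_1 = 5
y_2 = S_2(0) = a_2 = -3
y_3 = S_2(3) = 0
t_q=1/2 is in segment 0 (τ=1/2); S_0(τ)=5993/1216

y_0=4 y_1=5 y_2=-3 y_3=0
S(1/2) = 5993/1216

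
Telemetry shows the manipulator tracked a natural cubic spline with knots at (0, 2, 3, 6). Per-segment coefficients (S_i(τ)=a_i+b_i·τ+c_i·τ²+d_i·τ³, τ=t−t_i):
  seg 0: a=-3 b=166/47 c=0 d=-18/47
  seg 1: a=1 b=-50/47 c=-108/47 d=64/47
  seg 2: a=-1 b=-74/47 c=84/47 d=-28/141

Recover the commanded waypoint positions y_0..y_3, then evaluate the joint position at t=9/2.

y_0=-3 y_1=1 y_2=-1 y_3=5
S(9/2) = -1/94

y_0 = S_0(0) = a_0 = -3
y_1 = S_1(0) = a_1 = 1
y_2 = S_2(0) = a_2 = -1
y_3 = S_2(3) = 5
t_q=9/2 is in segment 2 (τ=3/2); S_2(τ)=-1/94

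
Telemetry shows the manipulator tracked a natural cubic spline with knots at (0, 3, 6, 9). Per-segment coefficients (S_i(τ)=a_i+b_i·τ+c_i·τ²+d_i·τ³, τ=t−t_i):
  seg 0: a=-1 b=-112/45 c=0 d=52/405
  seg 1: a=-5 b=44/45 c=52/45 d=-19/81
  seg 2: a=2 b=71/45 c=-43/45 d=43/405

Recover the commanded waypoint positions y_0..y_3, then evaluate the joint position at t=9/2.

y_0 = S_0(0) = a_0 = -1
y_1 = S_1(0) = a_1 = -5
y_2 = S_2(0) = a_2 = 2
y_3 = S_2(3) = 1
t_q=9/2 is in segment 1 (τ=3/2); S_1(τ)=-69/40

y_0=-1 y_1=-5 y_2=2 y_3=1
S(9/2) = -69/40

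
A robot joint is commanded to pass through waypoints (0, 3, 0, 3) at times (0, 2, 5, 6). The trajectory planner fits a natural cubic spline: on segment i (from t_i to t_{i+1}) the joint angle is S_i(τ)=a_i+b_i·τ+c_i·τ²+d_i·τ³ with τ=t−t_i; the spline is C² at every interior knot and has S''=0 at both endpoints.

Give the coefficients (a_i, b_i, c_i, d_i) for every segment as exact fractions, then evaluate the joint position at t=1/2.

Δ: Δ0=3/2, Δ1=-1, Δ2=3
row 1: diag=10, rhs=-15; c'=3/10, d'=-3/2
row 2: denom=8−3·3/10=71/10; d'=(24−3·-3/2)/(71/10)=285/71
back: M2=285/71
back: M1=-3/2−3/10·285/71=-192/71
M: M0=0, M1=-192/71, M2=285/71, M3=0
seg 0: a=0, c=M0/2=0, d=(M1−M0)/(6·2)=-16/71, b=Δ0−h0·(2M0+M1)/6=341/142
seg 1: a=3, c=M1/2=-96/71, d=(M2−M1)/(6·3)=53/142, b=Δ1−h1·(2M1+M2)/6=-43/142
seg 2: a=0, c=M2/2=285/142, d=(M3−M2)/(6·1)=-95/142, b=Δ2−h2·(2M2+M3)/6=118/71
t_q=1/2 → seg 0, τ=1/2; S=0+341/142·τ+0·τ²+-16/71·τ³=333/284

  seg 0: a=0 b=341/142 c=0 d=-16/71
  seg 1: a=3 b=-43/142 c=-96/71 d=53/142
  seg 2: a=0 b=118/71 c=285/142 d=-95/142
S(1/2) = 333/284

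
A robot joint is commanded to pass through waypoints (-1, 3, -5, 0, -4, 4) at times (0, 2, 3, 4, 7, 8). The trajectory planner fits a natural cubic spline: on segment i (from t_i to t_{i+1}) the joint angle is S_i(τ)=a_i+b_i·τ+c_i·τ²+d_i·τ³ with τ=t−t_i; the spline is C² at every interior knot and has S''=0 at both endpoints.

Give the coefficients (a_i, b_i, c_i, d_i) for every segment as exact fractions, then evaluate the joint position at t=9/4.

  seg 0: a=-1 b=24784/3651 c=0 d=-8741/7302
  seg 1: a=3 b=-27662/3651 c=-8741/1217 d=24677/3651
  seg 2: a=-5 b=-6077/3651 c=15936/1217 d=-23476/3651
  seg 3: a=0 b=19111/3651 c=-7540/1217 d=14627/10953
  seg 4: a=-4 b=15034/3651 c=7087/1217 d=-7087/3651
S(9/4) = 59395/77888

Δ: Δ0=2, Δ1=-8, Δ2=5, Δ3=-4/3, Δ4=8
row 1: diag=6, rhs=-60; c'=1/6, d'=-10
row 2: denom=4−1·1/6=23/6; d'=(78−1·-10)/(23/6)=528/23
row 3: denom=8−1·6/23=178/23; d'=(-38−1·528/23)/(178/23)=-701/89
row 4: denom=8−3·69/178=1217/178; d'=(56−3·-701/89)/(1217/178)=14174/1217
back: M4=14174/1217
back: M3=-701/89−69/178·14174/1217=-15080/1217
back: M2=528/23−6/23·-15080/1217=31872/1217
back: M1=-10−1/6·31872/1217=-17482/1217
M: M0=0, M1=-17482/1217, M2=31872/1217, M3=-15080/1217, M4=14174/1217, M5=0
seg 0: a=-1, c=M0/2=0, d=(M1−M0)/(6·2)=-8741/7302, b=Δ0−h0·(2M0+M1)/6=24784/3651
seg 1: a=3, c=M1/2=-8741/1217, d=(M2−M1)/(6·1)=24677/3651, b=Δ1−h1·(2M1+M2)/6=-27662/3651
seg 2: a=-5, c=M2/2=15936/1217, d=(M3−M2)/(6·1)=-23476/3651, b=Δ2−h2·(2M2+M3)/6=-6077/3651
seg 3: a=0, c=M3/2=-7540/1217, d=(M4−M3)/(6·3)=14627/10953, b=Δ3−h3·(2M3+M4)/6=19111/3651
seg 4: a=-4, c=M4/2=7087/1217, d=(M5−M4)/(6·1)=-7087/3651, b=Δ4−h4·(2M4+M5)/6=15034/3651
t_q=9/4 → seg 1, τ=1/4; S=3+-27662/3651·τ+-8741/1217·τ²+24677/3651·τ³=59395/77888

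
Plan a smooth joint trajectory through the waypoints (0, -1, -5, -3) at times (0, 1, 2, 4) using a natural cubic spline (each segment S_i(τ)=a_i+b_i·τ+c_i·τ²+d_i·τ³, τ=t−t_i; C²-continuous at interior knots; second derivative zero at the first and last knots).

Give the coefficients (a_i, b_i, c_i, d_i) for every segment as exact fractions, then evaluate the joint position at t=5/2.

  seg 0: a=0 b=0 c=0 d=-1
  seg 1: a=-1 b=-3 c=-3 d=2
  seg 2: a=-5 b=-3 c=3 d=-1/2
S(5/2) = -93/16

Δ: Δ0=-1, Δ1=-4, Δ2=1
row 1: diag=4, rhs=-18; c'=1/4, d'=-9/2
row 2: denom=6−1·1/4=23/4; d'=(30−1·-9/2)/(23/4)=6
back: M2=6
back: M1=-9/2−1/4·6=-6
M: M0=0, M1=-6, M2=6, M3=0
seg 0: a=0, c=M0/2=0, d=(M1−M0)/(6·1)=-1, b=Δ0−h0·(2M0+M1)/6=0
seg 1: a=-1, c=M1/2=-3, d=(M2−M1)/(6·1)=2, b=Δ1−h1·(2M1+M2)/6=-3
seg 2: a=-5, c=M2/2=3, d=(M3−M2)/(6·2)=-1/2, b=Δ2−h2·(2M2+M3)/6=-3
t_q=5/2 → seg 2, τ=1/2; S=-5+-3·τ+3·τ²+-1/2·τ³=-93/16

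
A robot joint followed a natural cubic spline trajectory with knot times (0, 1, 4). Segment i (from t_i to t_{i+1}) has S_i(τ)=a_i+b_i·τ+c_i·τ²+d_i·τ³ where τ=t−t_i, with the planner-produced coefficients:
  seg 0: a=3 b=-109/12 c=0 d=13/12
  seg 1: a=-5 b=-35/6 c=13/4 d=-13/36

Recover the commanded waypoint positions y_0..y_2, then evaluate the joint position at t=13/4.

y_0 = S_0(0) = a_0 = 3
y_1 = S_1(0) = a_1 = -5
y_2 = S_1(3) = -3
t_q=13/4 is in segment 1 (τ=9/4); S_1(τ)=-1481/256

y_0=3 y_1=-5 y_2=-3
S(13/4) = -1481/256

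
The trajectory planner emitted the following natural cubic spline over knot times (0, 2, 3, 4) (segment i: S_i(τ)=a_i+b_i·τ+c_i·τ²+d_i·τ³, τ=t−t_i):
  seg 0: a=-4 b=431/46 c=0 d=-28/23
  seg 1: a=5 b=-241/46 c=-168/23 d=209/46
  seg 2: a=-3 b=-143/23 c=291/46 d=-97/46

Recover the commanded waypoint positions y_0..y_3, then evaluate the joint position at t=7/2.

y_0=-4 y_1=5 y_2=-3 y_3=-5
S(7/2) = -1763/368

y_0 = S_0(0) = a_0 = -4
y_1 = S_1(0) = a_1 = 5
y_2 = S_2(0) = a_2 = -3
y_3 = S_2(1) = -5
t_q=7/2 is in segment 2 (τ=1/2); S_2(τ)=-1763/368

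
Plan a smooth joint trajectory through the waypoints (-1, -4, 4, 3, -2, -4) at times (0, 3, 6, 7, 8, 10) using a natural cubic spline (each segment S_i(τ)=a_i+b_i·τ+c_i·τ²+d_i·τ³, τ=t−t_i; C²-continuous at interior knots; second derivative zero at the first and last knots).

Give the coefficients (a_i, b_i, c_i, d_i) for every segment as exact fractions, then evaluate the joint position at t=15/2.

Δ: Δ0=-1, Δ1=8/3, Δ2=-1, Δ3=-5, Δ4=-1
row 1: diag=12, rhs=22; c'=1/4, d'=11/6
row 2: denom=8−3·1/4=29/4; d'=(-22−3·11/6)/(29/4)=-110/29
row 3: denom=4−1·4/29=112/29; d'=(-24−1·-110/29)/(112/29)=-293/56
row 4: denom=6−1·29/112=643/112; d'=(24−1·-293/56)/(643/112)=3274/643
back: M4=3274/643
back: M3=-293/56−29/112·3274/643=-4212/643
back: M2=-110/29−4/29·-4212/643=-1858/643
back: M1=11/6−1/4·-1858/643=4930/1929
M: M0=0, M1=4930/1929, M2=-1858/643, M3=-4212/643, M4=3274/643, M5=0
seg 0: a=-1, c=M0/2=0, d=(M1−M0)/(6·3)=2465/17361, b=Δ0−h0·(2M0+M1)/6=-4394/1929
seg 1: a=-4, c=M1/2=2465/1929, d=(M2−M1)/(6·3)=-5252/17361, b=Δ1−h1·(2M1+M2)/6=3001/1929
seg 2: a=4, c=M2/2=-929/643, d=(M3−M2)/(6·1)=-1177/1929, b=Δ2−h2·(2M2+M3)/6=2035/1929
seg 3: a=3, c=M3/2=-2106/643, d=(M4−M3)/(6·1)=3743/1929, b=Δ3−h3·(2M3+M4)/6=-7070/1929
seg 4: a=-2, c=M4/2=1637/643, d=(M5−M4)/(6·2)=-1637/3858, b=Δ4−h4·(2M4+M5)/6=-8477/1929
t_q=15/2 → seg 3, τ=1/2; S=3+-7070/1929·τ+-2106/643·τ²+3743/1929·τ³=3041/5144

  seg 0: a=-1 b=-4394/1929 c=0 d=2465/17361
  seg 1: a=-4 b=3001/1929 c=2465/1929 d=-5252/17361
  seg 2: a=4 b=2035/1929 c=-929/643 d=-1177/1929
  seg 3: a=3 b=-7070/1929 c=-2106/643 d=3743/1929
  seg 4: a=-2 b=-8477/1929 c=1637/643 d=-1637/3858
S(15/2) = 3041/5144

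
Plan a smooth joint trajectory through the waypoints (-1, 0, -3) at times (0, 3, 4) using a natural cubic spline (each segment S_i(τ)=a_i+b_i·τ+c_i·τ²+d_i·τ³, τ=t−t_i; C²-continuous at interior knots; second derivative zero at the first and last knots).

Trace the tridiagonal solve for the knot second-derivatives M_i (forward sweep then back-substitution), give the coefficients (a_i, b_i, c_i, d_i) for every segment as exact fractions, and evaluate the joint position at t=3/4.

Δ: Δ0=1/3, Δ1=-3
row 1: diag=8, rhs=-20; c'=1/8, d'=-5/2
back: M1=-5/2
M: M0=0, M1=-5/2, M2=0
seg 0: a=-1, c=M0/2=0, d=(M1−M0)/(6·3)=-5/36, b=Δ0−h0·(2M0+M1)/6=19/12
seg 1: a=0, c=M1/2=-5/4, d=(M2−M1)/(6·1)=5/12, b=Δ1−h1·(2M1+M2)/6=-13/6
t_q=3/4 → seg 0, τ=3/4; S=-1+19/12·τ+0·τ²+-5/36·τ³=33/256

  seg 0: a=-1 b=19/12 c=0 d=-5/36
  seg 1: a=0 b=-13/6 c=-5/4 d=5/12
S(3/4) = 33/256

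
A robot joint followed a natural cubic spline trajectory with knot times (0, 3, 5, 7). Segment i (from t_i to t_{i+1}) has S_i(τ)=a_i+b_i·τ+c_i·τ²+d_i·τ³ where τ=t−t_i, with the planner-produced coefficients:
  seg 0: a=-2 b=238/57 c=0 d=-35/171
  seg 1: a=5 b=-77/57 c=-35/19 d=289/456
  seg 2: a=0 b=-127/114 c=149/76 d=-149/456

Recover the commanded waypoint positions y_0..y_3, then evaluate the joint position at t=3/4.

y_0 = S_0(0) = a_0 = -2
y_1 = S_1(0) = a_1 = 5
y_2 = S_2(0) = a_2 = 0
y_3 = S_2(2) = 3
t_q=3/4 is in segment 0 (τ=3/4); S_0(τ)=1271/1216

y_0=-2 y_1=5 y_2=0 y_3=3
S(3/4) = 1271/1216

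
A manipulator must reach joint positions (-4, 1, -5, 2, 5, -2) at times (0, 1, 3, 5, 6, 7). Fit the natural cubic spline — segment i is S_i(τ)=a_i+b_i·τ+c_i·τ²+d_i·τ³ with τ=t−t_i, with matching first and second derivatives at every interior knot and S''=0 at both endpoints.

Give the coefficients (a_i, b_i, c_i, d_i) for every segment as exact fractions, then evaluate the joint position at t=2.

  seg 0: a=-4 b=6191/916 c=0 d=-1611/916
  seg 1: a=1 b=679/458 c=-4833/916 d=695/458
  seg 2: a=-5 b=-647/458 c=3507/916 d=-1257/1832
  seg 3: a=2 b=1298/229 c=-66/229 d=-545/229
  seg 4: a=5 b=-469/229 c=-1701/229 d=567/229
S(2) = -1169/916

Δ: Δ0=5, Δ1=-3, Δ2=7/2, Δ3=3, Δ4=-7
row 1: diag=6, rhs=-48; c'=1/3, d'=-8
row 2: denom=8−2·1/3=22/3; d'=(39−2·-8)/(22/3)=15/2
row 3: denom=6−2·3/11=60/11; d'=(-3−2·15/2)/(60/11)=-33/10
row 4: denom=4−1·11/60=229/60; d'=(-60−1·-33/10)/(229/60)=-3402/229
back: M4=-3402/229
back: M3=-33/10−11/60·-3402/229=-132/229
back: M2=15/2−3/11·-132/229=3507/458
back: M1=-8−1/3·3507/458=-4833/458
M: M0=0, M1=-4833/458, M2=3507/458, M3=-132/229, M4=-3402/229, M5=0
seg 0: a=-4, c=M0/2=0, d=(M1−M0)/(6·1)=-1611/916, b=Δ0−h0·(2M0+M1)/6=6191/916
seg 1: a=1, c=M1/2=-4833/916, d=(M2−M1)/(6·2)=695/458, b=Δ1−h1·(2M1+M2)/6=679/458
seg 2: a=-5, c=M2/2=3507/916, d=(M3−M2)/(6·2)=-1257/1832, b=Δ2−h2·(2M2+M3)/6=-647/458
seg 3: a=2, c=M3/2=-66/229, d=(M4−M3)/(6·1)=-545/229, b=Δ3−h3·(2M3+M4)/6=1298/229
seg 4: a=5, c=M4/2=-1701/229, d=(M5−M4)/(6·1)=567/229, b=Δ4−h4·(2M4+M5)/6=-469/229
t_q=2 → seg 1, τ=1; S=1+679/458·τ+-4833/916·τ²+695/458·τ³=-1169/916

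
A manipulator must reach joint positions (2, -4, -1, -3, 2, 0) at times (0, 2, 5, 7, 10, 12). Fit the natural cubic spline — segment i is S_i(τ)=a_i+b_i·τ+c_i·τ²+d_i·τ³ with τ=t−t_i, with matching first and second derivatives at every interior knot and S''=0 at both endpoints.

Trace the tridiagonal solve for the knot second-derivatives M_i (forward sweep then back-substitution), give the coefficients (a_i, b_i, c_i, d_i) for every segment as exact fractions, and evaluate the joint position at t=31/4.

Δ: Δ0=-3, Δ1=1, Δ2=-1, Δ3=5/3, Δ4=-1
row 1: diag=10, rhs=24; c'=3/10, d'=12/5
row 2: denom=10−3·3/10=91/10; d'=(-12−3·12/5)/(91/10)=-192/91
row 3: denom=10−2·20/91=870/91; d'=(16−2·-192/91)/(870/91)=184/87
row 4: denom=10−3·91/290=2627/290; d'=(-16−3·184/87)/(2627/290)=-6480/2627
back: M4=-6480/2627
back: M3=184/87−91/290·-6480/2627=22768/7881
back: M2=-192/91−20/91·22768/7881=-21632/7881
back: M1=12/5−3/10·-21632/7881=8468/2627
M: M0=0, M1=8468/2627, M2=-21632/7881, M3=22768/7881, M4=-6480/2627, M5=0
seg 0: a=2, c=M0/2=0, d=(M1−M0)/(6·2)=2117/7881, b=Δ0−h0·(2M0+M1)/6=-32111/7881
seg 1: a=-4, c=M1/2=4234/2627, d=(M2−M1)/(6·3)=-23518/70929, b=Δ1−h1·(2M1+M2)/6=-6707/7881
seg 2: a=-1, c=M2/2=-10816/7881, d=(M3−M2)/(6·2)=100/213, b=Δ2−h2·(2M2+M3)/6=-1049/7881
seg 3: a=-3, c=M3/2=11384/7881, d=(M4−M3)/(6·3)=-21104/70929, b=Δ3−h3·(2M3+M4)/6=29/2627
seg 4: a=2, c=M4/2=-3240/2627, d=(M5−M4)/(6·2)=540/2627, b=Δ4−h4·(2M4+M5)/6=1693/2627
t_q=31/4 → seg 3, τ=3/4; S=-3+29/2627·τ+11384/7881·τ²+-21104/70929·τ³=-12109/5254

  seg 0: a=2 b=-32111/7881 c=0 d=2117/7881
  seg 1: a=-4 b=-6707/7881 c=4234/2627 d=-23518/70929
  seg 2: a=-1 b=-1049/7881 c=-10816/7881 d=100/213
  seg 3: a=-3 b=29/2627 c=11384/7881 d=-21104/70929
  seg 4: a=2 b=1693/2627 c=-3240/2627 d=540/2627
S(31/4) = -12109/5254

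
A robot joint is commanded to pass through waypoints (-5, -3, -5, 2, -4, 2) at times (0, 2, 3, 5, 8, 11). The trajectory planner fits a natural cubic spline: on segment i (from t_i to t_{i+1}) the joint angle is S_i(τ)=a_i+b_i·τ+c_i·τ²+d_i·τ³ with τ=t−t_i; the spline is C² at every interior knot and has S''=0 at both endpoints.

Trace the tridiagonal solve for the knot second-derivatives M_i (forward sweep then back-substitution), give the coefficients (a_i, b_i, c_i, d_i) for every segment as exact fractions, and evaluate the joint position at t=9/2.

Δ: Δ0=1, Δ1=-2, Δ2=7/2, Δ3=-2, Δ4=2
row 1: diag=6, rhs=-18; c'=1/6, d'=-3
row 2: denom=6−1·1/6=35/6; d'=(33−1·-3)/(35/6)=216/35
row 3: denom=10−2·12/35=326/35; d'=(-33−2·216/35)/(326/35)=-1587/326
row 4: denom=12−3·105/326=3597/326; d'=(24−3·-1587/326)/(3597/326)=4195/1199
back: M4=4195/1199
back: M3=-1587/326−105/326·4195/1199=-7188/1199
back: M2=216/35−12/35·-7188/1199=9864/1199
back: M1=-3−1/6·9864/1199=-5241/1199
M: M0=0, M1=-5241/1199, M2=9864/1199, M3=-7188/1199, M4=4195/1199, M5=0
seg 0: a=-5, c=M0/2=0, d=(M1−M0)/(6·2)=-1747/4796, b=Δ0−h0·(2M0+M1)/6=2946/1199
seg 1: a=-3, c=M1/2=-5241/2398, d=(M2−M1)/(6·1)=5035/2398, b=Δ1−h1·(2M1+M2)/6=-2295/1199
seg 2: a=-5, c=M2/2=4932/1199, d=(M3−M2)/(6·2)=-1421/1199, b=Δ2−h2·(2M2+M3)/6=3/218
seg 3: a=2, c=M3/2=-3594/1199, d=(M4−M3)/(6·3)=11383/21582, b=Δ3−h3·(2M3+M4)/6=5385/2398
seg 4: a=-4, c=M4/2=4195/2398, d=(M5−M4)/(6·3)=-4195/21582, b=Δ4−h4·(2M4+M5)/6=-1797/1199
t_q=9/2 → seg 2, τ=3/2; S=-5+3/218·τ+4932/1199·τ²+-1421/1199·τ³=2647/9592

  seg 0: a=-5 b=2946/1199 c=0 d=-1747/4796
  seg 1: a=-3 b=-2295/1199 c=-5241/2398 d=5035/2398
  seg 2: a=-5 b=3/218 c=4932/1199 d=-1421/1199
  seg 3: a=2 b=5385/2398 c=-3594/1199 d=11383/21582
  seg 4: a=-4 b=-1797/1199 c=4195/2398 d=-4195/21582
S(9/2) = 2647/9592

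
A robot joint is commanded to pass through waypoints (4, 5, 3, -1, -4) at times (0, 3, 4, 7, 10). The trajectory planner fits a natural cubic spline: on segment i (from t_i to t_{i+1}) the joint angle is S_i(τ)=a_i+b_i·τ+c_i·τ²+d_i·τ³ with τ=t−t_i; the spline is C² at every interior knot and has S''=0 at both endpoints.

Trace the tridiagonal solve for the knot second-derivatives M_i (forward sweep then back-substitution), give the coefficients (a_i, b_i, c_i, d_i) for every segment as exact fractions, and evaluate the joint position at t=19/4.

Δ: Δ0=1/3, Δ1=-2, Δ2=-4/3, Δ3=-1
row 1: diag=8, rhs=-14; c'=1/8, d'=-7/4
row 2: denom=8−1·1/8=63/8; d'=(4−1·-7/4)/(63/8)=46/63
row 3: denom=12−3·8/21=76/7; d'=(2−3·46/63)/(76/7)=-1/57
back: M3=-1/57
back: M2=46/63−8/21·-1/57=14/19
back: M1=-7/4−1/8·14/19=-35/19
M: M0=0, M1=-35/19, M2=14/19, M3=-1/57, M4=0
seg 0: a=4, c=M0/2=0, d=(M1−M0)/(6·3)=-35/342, b=Δ0−h0·(2M0+M1)/6=143/114
seg 1: a=5, c=M1/2=-35/38, d=(M2−M1)/(6·1)=49/114, b=Δ1−h1·(2M1+M2)/6=-86/57
seg 2: a=3, c=M2/2=7/19, d=(M3−M2)/(6·3)=-43/1026, b=Δ2−h2·(2M2+M3)/6=-235/114
seg 3: a=-1, c=M3/2=-1/114, d=(M4−M3)/(6·3)=1/1026, b=Δ3−h3·(2M3+M4)/6=-56/57
t_q=19/4 → seg 2, τ=3/4; S=3+-235/114·τ+7/19·τ²+-43/1026·τ³=3997/2432

  seg 0: a=4 b=143/114 c=0 d=-35/342
  seg 1: a=5 b=-86/57 c=-35/38 d=49/114
  seg 2: a=3 b=-235/114 c=7/19 d=-43/1026
  seg 3: a=-1 b=-56/57 c=-1/114 d=1/1026
S(19/4) = 3997/2432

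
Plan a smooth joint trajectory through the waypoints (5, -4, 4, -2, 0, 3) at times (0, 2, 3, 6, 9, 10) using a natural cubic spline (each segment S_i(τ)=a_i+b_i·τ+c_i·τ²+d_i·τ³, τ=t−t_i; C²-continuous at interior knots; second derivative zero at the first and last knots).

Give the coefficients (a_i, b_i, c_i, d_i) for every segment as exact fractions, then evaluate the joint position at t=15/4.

Δ: Δ0=-9/2, Δ1=8, Δ2=-2, Δ3=2/3, Δ4=3
row 1: diag=6, rhs=75; c'=1/6, d'=25/2
row 2: denom=8−1·1/6=47/6; d'=(-60−1·25/2)/(47/6)=-435/47
row 3: denom=12−3·18/47=510/47; d'=(16−3·-435/47)/(510/47)=121/30
row 4: denom=8−3·47/170=1219/170; d'=(14−3·121/30)/(1219/170)=323/1219
back: M4=323/1219
back: M3=121/30−47/170·323/1219=14482/3657
back: M2=-435/47−18/47·14482/3657=-13131/1219
back: M1=25/2−1/6·-13131/1219=17426/1219
M: M0=0, M1=17426/1219, M2=-13131/1219, M3=14482/3657, M4=323/1219, M5=0
seg 0: a=5, c=M0/2=0, d=(M1−M0)/(6·2)=8713/7314, b=Δ0−h0·(2M0+M1)/6=-67765/7314
seg 1: a=-4, c=M1/2=8713/1219, d=(M2−M1)/(6·1)=-30557/7314, b=Δ1−h1·(2M1+M2)/6=36791/7314
seg 2: a=4, c=M2/2=-13131/2438, d=(M3−M2)/(6·3)=53875/65826, b=Δ2−h2·(2M2+M3)/6=24838/3657
seg 3: a=-2, c=M3/2=7241/3657, d=(M4−M3)/(6·3)=-13513/65826, b=Δ3−h3·(2M3+M4)/6=-25057/7314
seg 4: a=0, c=M4/2=323/2438, d=(M5−M4)/(6·1)=-323/7314, b=Δ4−h4·(2M4+M5)/6=10648/3657
t_q=15/4 → seg 2, τ=3/4; S=4+24838/3657·τ+-13131/2438·τ²+53875/65826·τ³=1000103/156032

  seg 0: a=5 b=-67765/7314 c=0 d=8713/7314
  seg 1: a=-4 b=36791/7314 c=8713/1219 d=-30557/7314
  seg 2: a=4 b=24838/3657 c=-13131/2438 d=53875/65826
  seg 3: a=-2 b=-25057/7314 c=7241/3657 d=-13513/65826
  seg 4: a=0 b=10648/3657 c=323/2438 d=-323/7314
S(15/4) = 1000103/156032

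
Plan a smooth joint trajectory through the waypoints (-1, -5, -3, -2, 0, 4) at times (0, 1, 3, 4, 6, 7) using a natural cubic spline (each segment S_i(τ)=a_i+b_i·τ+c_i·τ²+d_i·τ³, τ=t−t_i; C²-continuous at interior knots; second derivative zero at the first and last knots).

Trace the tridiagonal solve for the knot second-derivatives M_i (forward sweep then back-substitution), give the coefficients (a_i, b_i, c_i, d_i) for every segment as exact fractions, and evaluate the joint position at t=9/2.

Δ: Δ0=-4, Δ1=1, Δ2=1, Δ3=1, Δ4=4
row 1: diag=6, rhs=30; c'=1/3, d'=5
row 2: denom=6−2·1/3=16/3; d'=(0−2·5)/(16/3)=-15/8
row 3: denom=6−1·3/16=93/16; d'=(0−1·-15/8)/(93/16)=10/31
row 4: denom=6−2·32/93=494/93; d'=(18−2·10/31)/(494/93)=807/247
back: M4=807/247
back: M3=10/31−32/93·807/247=-198/247
back: M2=-15/8−3/16·-198/247=-426/247
back: M1=5−1/3·-426/247=1377/247
M: M0=0, M1=1377/247, M2=-426/247, M3=-198/247, M4=807/247, M5=0
seg 0: a=-1, c=M0/2=0, d=(M1−M0)/(6·1)=459/494, b=Δ0−h0·(2M0+M1)/6=-2435/494
seg 1: a=-5, c=M1/2=1377/494, d=(M2−M1)/(6·2)=-601/988, b=Δ1−h1·(2M1+M2)/6=-529/247
seg 2: a=-3, c=M2/2=-213/247, d=(M3−M2)/(6·1)=2/13, b=Δ2−h2·(2M2+M3)/6=422/247
seg 3: a=-2, c=M3/2=-99/247, d=(M4−M3)/(6·2)=335/988, b=Δ3−h3·(2M3+M4)/6=110/247
seg 4: a=0, c=M4/2=807/494, d=(M5−M4)/(6·1)=-269/494, b=Δ4−h4·(2M4+M5)/6=719/247
t_q=9/2 → seg 3, τ=1/2; S=-2+110/247·τ+-99/247·τ²+335/988·τ³=-14505/7904

  seg 0: a=-1 b=-2435/494 c=0 d=459/494
  seg 1: a=-5 b=-529/247 c=1377/494 d=-601/988
  seg 2: a=-3 b=422/247 c=-213/247 d=2/13
  seg 3: a=-2 b=110/247 c=-99/247 d=335/988
  seg 4: a=0 b=719/247 c=807/494 d=-269/494
S(9/2) = -14505/7904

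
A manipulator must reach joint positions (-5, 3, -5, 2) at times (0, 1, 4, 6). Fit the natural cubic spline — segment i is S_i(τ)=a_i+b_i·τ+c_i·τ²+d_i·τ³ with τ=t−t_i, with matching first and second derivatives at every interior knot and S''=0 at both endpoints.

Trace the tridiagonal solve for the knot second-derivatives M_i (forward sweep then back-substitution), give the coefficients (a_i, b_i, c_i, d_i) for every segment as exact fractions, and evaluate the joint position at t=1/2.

Δ: Δ0=8, Δ1=-8/3, Δ2=7/2
row 1: diag=8, rhs=-64; c'=3/8, d'=-8
row 2: denom=10−3·3/8=71/8; d'=(37−3·-8)/(71/8)=488/71
back: M2=488/71
back: M1=-8−3/8·488/71=-751/71
M: M0=0, M1=-751/71, M2=488/71, M3=0
seg 0: a=-5, c=M0/2=0, d=(M1−M0)/(6·1)=-751/426, b=Δ0−h0·(2M0+M1)/6=4159/426
seg 1: a=3, c=M1/2=-751/142, d=(M2−M1)/(6·3)=413/426, b=Δ1−h1·(2M1+M2)/6=953/213
seg 2: a=-5, c=M2/2=244/71, d=(M3−M2)/(6·2)=-122/213, b=Δ2−h2·(2M2+M3)/6=-461/426
t_q=1/2 → seg 0, τ=1/2; S=-5+4159/426·τ+0·τ²+-751/426·τ³=-385/1136

  seg 0: a=-5 b=4159/426 c=0 d=-751/426
  seg 1: a=3 b=953/213 c=-751/142 d=413/426
  seg 2: a=-5 b=-461/426 c=244/71 d=-122/213
S(1/2) = -385/1136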